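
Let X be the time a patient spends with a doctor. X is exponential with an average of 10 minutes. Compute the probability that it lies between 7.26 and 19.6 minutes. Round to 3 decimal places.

The rate is λ = 1/10 = 0.1 per minute.
P(7.26 < X < 19.6) = e^(−λ·7.26) − e^(−λ·19.6) = 0.48384 − 0.14086 ≈ 0.343.

0.343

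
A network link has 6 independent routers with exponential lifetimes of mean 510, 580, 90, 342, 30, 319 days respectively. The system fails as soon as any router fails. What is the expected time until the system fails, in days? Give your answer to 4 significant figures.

The first failure time is exponential with rate Σλ_i = 1/510 + 1/580 + 1/90 + 1/342 + 1/30 + 1/319 = 0.0541881 per day.
E[min] = 1/Σλ = 1/0.0541881 = 18.4542 days.

18.45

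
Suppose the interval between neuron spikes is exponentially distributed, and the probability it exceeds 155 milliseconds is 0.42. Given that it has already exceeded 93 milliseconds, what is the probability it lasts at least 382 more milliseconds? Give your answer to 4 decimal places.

0.1179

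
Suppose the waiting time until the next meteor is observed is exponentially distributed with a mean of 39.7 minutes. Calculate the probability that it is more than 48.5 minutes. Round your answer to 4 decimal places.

0.2947

The rate is λ = 1/39.7 = 0.0251889 per minute.
P(X > 48.5) = e^(−λ·48.5) = e^(−1.2217) ≈ 0.2947.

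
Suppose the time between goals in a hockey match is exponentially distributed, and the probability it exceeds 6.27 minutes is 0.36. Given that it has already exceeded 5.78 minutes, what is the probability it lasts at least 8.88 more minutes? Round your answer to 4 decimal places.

0.2353

From e^(−λ·6.27) = 0.36, λ = −ln(0.36)/6.27 = 0.162943.
Memoryless: P(X > 5.78+8.88 | X > 5.78) = P(X > 8.88) = e^(−0.162943·8.88) ≈ 0.2353.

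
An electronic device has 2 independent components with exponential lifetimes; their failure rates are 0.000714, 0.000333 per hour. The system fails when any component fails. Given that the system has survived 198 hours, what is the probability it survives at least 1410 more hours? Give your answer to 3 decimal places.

Time to first failure ~ Exp(Σλ) with Σλ = 0.001047.
By memorylessness, P(T > 198+1410 | T > 198) = P(T > 1410) = e^(−0.001047·1410) ≈ 0.228.

0.228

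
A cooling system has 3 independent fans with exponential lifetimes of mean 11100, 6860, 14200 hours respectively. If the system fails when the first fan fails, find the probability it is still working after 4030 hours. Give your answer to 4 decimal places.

The first failure time is exponential with rate Σλ_i = 1/11100 + 1/6860 + 1/14200 = 0.000306285 per hour.
P(min > 4030) = e^(−0.000306285·4030) = e^(−1.2343) ≈ 0.2910.

0.2910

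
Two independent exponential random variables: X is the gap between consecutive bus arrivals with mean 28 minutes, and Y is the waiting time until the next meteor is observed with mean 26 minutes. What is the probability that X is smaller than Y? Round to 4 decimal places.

λ_1 = 1/28 = 0.0357143, λ_2 = 1/26 = 0.0384615.
For independent exponentials, P(X < Y) = λ_1/(λ_1+λ_2) = 0.0357143/0.0741758 ≈ 0.4815.

0.4815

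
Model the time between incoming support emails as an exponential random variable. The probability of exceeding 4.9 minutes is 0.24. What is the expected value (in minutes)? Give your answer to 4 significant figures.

3.433

e^(−λ·4.9) = 0.24 ⇒ λ = −ln(0.24)/4.9 = 0.291248.
Mean = 1/λ = 3.4335 minutes.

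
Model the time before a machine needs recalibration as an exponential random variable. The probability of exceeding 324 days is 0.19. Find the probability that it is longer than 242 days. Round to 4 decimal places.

e^(−λ·324) = 0.19 ⇒ λ = −ln(0.19)/324 = 0.00512571.
P(X > 242) = e^(−0.00512571·242) = e^(−1.2404) ≈ 0.2893.

0.2893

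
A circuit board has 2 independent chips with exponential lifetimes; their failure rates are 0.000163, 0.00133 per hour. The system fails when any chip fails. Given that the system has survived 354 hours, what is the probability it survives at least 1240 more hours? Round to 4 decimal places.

Time to first failure ~ Exp(Σλ) with Σλ = 0.001493.
By memorylessness, P(T > 354+1240 | T > 354) = P(T > 1240) = e^(−0.001493·1240) ≈ 0.1570.

0.1570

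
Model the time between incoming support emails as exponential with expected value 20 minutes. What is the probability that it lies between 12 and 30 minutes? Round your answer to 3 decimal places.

0.326

The rate is λ = 1/20 = 0.05 per minute.
P(12 < X < 30) = e^(−λ·12) − e^(−λ·30) = 0.54881 − 0.22313 ≈ 0.326.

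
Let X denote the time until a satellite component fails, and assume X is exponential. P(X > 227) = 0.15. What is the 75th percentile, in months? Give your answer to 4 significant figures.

165.9

e^(−λ·227) = 0.15 ⇒ λ = −ln(0.15)/227 = 0.00835736.
75th percentile: 1 − e^(−λt) = 0.75, t = −ln(0.25)/λ = 165.877 months.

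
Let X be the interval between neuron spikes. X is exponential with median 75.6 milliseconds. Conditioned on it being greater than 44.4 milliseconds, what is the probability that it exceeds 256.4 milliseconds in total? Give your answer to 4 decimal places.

For an exponential, median = ln(2)/λ, so λ = ln 2 / 75.6 = 0.00916861 per millisecond.
By the memoryless property, P(X > 44.4+212 | X > 44.4) = P(X > 212).
P(X > 212) = e^(−1.9437) ≈ 0.1432.

0.1432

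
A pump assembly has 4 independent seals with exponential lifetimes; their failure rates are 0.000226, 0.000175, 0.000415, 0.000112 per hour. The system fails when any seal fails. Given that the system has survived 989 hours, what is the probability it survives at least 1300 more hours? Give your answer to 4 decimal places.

0.2993

Time to first failure ~ Exp(Σλ) with Σλ = 0.000928.
By memorylessness, P(T > 989+1300 | T > 989) = P(T > 1300) = e^(−0.000928·1300) ≈ 0.2993.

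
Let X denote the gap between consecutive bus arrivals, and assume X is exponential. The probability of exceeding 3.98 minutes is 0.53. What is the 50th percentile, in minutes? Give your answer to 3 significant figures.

4.35

e^(−λ·3.98) = 0.53 ⇒ λ = −ln(0.53)/3.98 = 0.159517.
50th percentile: 1 − e^(−λt) = 0.5, t = −ln(0.5)/λ = 4.34528 minutes.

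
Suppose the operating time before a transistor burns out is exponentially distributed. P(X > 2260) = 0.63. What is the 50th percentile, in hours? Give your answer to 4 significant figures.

e^(−λ·2260) = 0.63 ⇒ λ = −ln(0.63)/2260 = 0.00020444.
50th percentile: 1 − e^(−λt) = 0.5, t = −ln(0.5)/λ = 3390.46 hours.

3390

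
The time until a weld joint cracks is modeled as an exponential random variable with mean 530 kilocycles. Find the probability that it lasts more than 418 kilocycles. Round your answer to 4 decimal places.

The rate is λ = 1/530 = 0.00188679 per kilocycle.
P(X > 418) = e^(−λ·418) = e^(−0.78868) ≈ 0.4544.

0.4544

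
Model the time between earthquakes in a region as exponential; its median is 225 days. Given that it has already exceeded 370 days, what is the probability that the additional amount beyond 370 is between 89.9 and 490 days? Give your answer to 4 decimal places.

0.5371

For an exponential, median = ln(2)/λ, so λ = ln 2 / 225 = 0.00308065 per day.
Memoryless: the residual past 370 is again Exp(λ).
P(89.9 < residual < 490) = e^(−λ·89.9) − e^(−λ·490) = 0.75809 − 0.22102 ≈ 0.5371.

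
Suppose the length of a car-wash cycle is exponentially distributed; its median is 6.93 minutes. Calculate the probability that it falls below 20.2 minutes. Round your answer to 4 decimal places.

For an exponential, median = ln(2)/λ, so λ = ln 2 / 6.93 = 0.100021 per minute.
P(X ≤ 20.2) = 1 − e^(−λ·20.2) = 1 − e^(−2.0204) ≈ 0.8674.

0.8674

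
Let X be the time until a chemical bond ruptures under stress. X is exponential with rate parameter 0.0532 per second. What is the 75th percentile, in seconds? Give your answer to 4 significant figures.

26.06

Set 1 − e^(−λt) = 0.75, so t = −ln(0.25)/λ = 1.3863/0.0532 ≈ 26.0582 seconds.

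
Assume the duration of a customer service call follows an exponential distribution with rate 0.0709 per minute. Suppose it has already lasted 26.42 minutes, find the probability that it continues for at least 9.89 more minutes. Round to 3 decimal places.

P(X > s+t | X > s) = e^(−λ(s+t))/e^(−λs) = e^(−λt), independent of s = 26.42.
P(X > 9.89) = e^(−0.7012) ≈ 0.496.

0.496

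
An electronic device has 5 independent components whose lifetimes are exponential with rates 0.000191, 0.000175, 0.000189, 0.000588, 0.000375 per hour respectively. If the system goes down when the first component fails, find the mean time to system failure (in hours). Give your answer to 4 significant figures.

658.8

The time to first failure is exponential with rate Σλ = 0.000191 + 0.000175 + 0.000189 + 0.000588 + 0.000375 = 0.001518.
E[min] = 1/Σλ = 1/0.001518 = 658.762 hours.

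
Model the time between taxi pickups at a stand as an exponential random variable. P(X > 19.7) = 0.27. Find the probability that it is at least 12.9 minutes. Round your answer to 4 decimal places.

e^(−λ·19.7) = 0.27 ⇒ λ = −ln(0.27)/19.7 = 0.0664636.
P(X > 12.9) = e^(−0.0664636·12.9) = e^(−0.85738) ≈ 0.4243.

0.4243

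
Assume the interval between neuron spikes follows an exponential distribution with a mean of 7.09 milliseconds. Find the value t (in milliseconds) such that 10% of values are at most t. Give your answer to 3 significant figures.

0.747

The rate is λ = 1/7.09 = 0.141044 per millisecond.
Set 1 − e^(−λt) = 0.1, so t = −ln(0.9)/λ = 0.10536/0.141044 ≈ 0.747006 milliseconds.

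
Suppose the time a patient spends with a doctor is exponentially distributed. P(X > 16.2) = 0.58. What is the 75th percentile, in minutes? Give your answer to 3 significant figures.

41.2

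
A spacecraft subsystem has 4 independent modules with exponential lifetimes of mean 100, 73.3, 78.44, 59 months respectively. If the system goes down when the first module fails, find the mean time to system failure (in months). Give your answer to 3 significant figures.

The first failure time is exponential with rate Σλ_i = 1/100 + 1/73.3 + 1/78.44 + 1/59 = 0.0533403 per month.
E[min] = 1/Σλ = 1/0.0533403 = 18.7475 months.

18.7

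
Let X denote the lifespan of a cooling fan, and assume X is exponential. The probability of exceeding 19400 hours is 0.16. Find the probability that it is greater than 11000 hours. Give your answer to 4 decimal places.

0.3538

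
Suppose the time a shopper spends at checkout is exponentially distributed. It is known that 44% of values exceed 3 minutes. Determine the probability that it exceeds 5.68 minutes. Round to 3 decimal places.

e^(−λ·3) = 0.44 ⇒ λ = −ln(0.44)/3 = 0.27366.
P(X > 5.68) = e^(−0.27366·5.68) = e^(−1.5544) ≈ 0.211.

0.211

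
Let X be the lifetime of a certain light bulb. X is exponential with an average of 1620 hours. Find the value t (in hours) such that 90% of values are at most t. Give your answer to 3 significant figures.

3730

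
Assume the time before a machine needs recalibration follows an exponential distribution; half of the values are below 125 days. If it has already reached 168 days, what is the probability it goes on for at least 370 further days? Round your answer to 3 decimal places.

For an exponential, median = ln(2)/λ, so λ = ln 2 / 125 = 0.00554518 per day.
The exponential is memoryless, so the remaining time is again Exp(λ): the condition X > 168 is irrelevant.
P(X > 370) = e^(−2.0517) ≈ 0.129.

0.129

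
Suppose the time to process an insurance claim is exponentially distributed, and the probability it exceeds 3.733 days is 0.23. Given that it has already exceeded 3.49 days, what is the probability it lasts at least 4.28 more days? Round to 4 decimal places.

0.1854

From e^(−λ·3.733) = 0.23, λ = −ln(0.23)/3.733 = 0.393698.
Memoryless: P(X > 3.49+4.28 | X > 3.49) = P(X > 4.28) = e^(−0.393698·4.28) ≈ 0.1854.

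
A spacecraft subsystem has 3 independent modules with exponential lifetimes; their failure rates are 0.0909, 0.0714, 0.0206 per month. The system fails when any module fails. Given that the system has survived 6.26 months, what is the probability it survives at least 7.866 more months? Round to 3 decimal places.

Time to first failure ~ Exp(Σλ) with Σλ = 0.1829.
By memorylessness, P(T > 6.26+7.866 | T > 6.26) = P(T > 7.866) = e^(−0.1829·7.866) ≈ 0.237.

0.237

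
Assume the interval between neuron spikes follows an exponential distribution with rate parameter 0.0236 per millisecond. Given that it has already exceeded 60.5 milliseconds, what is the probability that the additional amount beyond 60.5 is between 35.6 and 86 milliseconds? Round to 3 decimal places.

0.300

Memoryless: the residual past 60.5 is again Exp(λ).
P(35.6 < residual < 86) = e^(−λ·35.6) − e^(−λ·86) = 0.43164 − 0.13139 ≈ 0.300.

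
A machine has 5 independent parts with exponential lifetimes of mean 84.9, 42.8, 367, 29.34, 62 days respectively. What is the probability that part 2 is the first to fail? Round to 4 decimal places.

0.2653

Rates: λ_i = 1/mean_i → 0.0117786, 0.0233645, 0.0027248, 0.0340832, 0.016129; Σλ = 0.08808.
P(part 2 first) = λ_2/Σλ = 0.0233645/0.08808 ≈ 0.2653.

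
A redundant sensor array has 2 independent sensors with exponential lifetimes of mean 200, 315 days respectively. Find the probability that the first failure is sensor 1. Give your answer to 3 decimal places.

Rates: λ_i = 1/mean_i → 0.005, 0.0031746; Σλ = 0.0081746.
P(sensor 1 first) = λ_1/Σλ = 0.005/0.0081746 ≈ 0.612.

0.612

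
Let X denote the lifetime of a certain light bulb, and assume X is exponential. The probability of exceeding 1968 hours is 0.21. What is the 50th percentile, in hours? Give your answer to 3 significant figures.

874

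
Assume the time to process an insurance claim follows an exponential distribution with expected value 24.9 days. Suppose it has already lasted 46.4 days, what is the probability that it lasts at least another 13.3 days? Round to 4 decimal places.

The rate is λ = 1/24.9 = 0.0401606 per day.
By the memoryless property, P(X > 46.4+13.3 | X > 46.4) = P(X > 13.3).
P(X > 13.3) = e^(−0.53414) ≈ 0.5862.

0.5862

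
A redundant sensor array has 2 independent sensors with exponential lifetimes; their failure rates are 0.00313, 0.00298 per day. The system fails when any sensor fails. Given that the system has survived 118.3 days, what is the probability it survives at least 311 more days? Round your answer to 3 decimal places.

Time to first failure ~ Exp(Σλ) with Σλ = 0.00611.
By memorylessness, P(T > 118.3+311 | T > 118.3) = P(T > 311) = e^(−0.00611·311) ≈ 0.150.

0.150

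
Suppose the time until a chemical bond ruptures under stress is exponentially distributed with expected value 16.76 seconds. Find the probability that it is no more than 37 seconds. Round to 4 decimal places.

0.8900

The rate is λ = 1/16.76 = 0.0596659 per second.
P(X ≤ 37) = 1 − e^(−λ·37) = 1 − e^(−2.2076) ≈ 0.8900.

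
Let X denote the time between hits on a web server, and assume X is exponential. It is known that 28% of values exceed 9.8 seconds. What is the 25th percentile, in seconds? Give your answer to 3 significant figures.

e^(−λ·9.8) = 0.28 ⇒ λ = −ln(0.28)/9.8 = 0.129894.
25th percentile: 1 − e^(−λt) = 0.25, t = −ln(0.75)/λ = 2.21474 seconds.

2.21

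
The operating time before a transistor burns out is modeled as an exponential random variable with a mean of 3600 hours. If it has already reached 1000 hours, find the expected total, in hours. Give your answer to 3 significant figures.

The rate is λ = 1/3600 = 0.000277778 per hour.
By memorylessness, E[X | X > 1000] = 1000 + 1/λ = 1000 + 3600 = 4600 hours.

4600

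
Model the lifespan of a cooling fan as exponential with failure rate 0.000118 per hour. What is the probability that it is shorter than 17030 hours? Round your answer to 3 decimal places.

0.866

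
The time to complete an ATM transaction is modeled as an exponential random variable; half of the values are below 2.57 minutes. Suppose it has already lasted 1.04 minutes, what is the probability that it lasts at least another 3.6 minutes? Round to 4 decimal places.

0.3787

For an exponential, median = ln(2)/λ, so λ = ln 2 / 2.57 = 0.269707 per minute.
P(X > s+t | X > s) = e^(−λ(s+t))/e^(−λs) = e^(−λt), independent of s = 1.04.
P(X > 3.6) = e^(−0.97095) ≈ 0.3787.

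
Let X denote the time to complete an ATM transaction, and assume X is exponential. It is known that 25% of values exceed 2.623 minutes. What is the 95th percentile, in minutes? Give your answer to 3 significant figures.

5.67

e^(−λ·2.623) = 0.25 ⇒ λ = −ln(0.25)/2.623 = 0.528515.
95th percentile: 1 − e^(−λt) = 0.95, t = −ln(0.05)/λ = 5.66821 minutes.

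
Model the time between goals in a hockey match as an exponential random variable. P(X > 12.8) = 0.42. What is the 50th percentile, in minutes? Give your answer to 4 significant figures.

10.23

e^(−λ·12.8) = 0.42 ⇒ λ = −ln(0.42)/12.8 = 0.0677735.
50th percentile: 1 − e^(−λt) = 0.5, t = −ln(0.5)/λ = 10.2274 minutes.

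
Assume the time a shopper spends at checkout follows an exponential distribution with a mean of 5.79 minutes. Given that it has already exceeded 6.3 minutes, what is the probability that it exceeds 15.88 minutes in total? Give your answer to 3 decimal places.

The rate is λ = 1/5.79 = 0.172712 per minute.
By the memoryless property, P(X > 6.3+9.58 | X > 6.3) = P(X > 9.58).
P(X > 9.58) = e^(−1.6546) ≈ 0.191.

0.191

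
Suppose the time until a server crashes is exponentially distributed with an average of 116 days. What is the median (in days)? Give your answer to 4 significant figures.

80.41

The rate is λ = 1/116 = 0.00862069 per day.
Set 1 − e^(−λt) = 0.5, so t = −ln(0.5)/λ = 0.69315/0.00862069 ≈ 80.4051 days.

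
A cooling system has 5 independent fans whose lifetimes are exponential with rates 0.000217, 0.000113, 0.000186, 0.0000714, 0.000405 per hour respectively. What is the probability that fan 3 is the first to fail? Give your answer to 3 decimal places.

0.187

The time to first failure is exponential with rate Σλ = 0.000217 + 0.000113 + 0.000186 + 0.0000714 + 0.000405 = 0.0009924.
P(fan 3 first) = λ_3/Σλ = 0.000186/0.0009924 ≈ 0.187.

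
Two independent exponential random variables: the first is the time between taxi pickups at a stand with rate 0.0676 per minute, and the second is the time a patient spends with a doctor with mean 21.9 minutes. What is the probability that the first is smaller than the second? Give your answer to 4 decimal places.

0.5968

λ_1 = 0.0676, λ_2 = 1/21.9 = 0.0456621.
For independent exponentials, P(the first < the second) = λ_1/(λ_1+λ_2) = 0.0676/0.113262 ≈ 0.5968.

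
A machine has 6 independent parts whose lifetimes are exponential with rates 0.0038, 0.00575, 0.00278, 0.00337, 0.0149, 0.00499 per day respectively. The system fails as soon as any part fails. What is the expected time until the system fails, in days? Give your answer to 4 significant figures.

28.10

The time to first failure is exponential with rate Σλ = 0.0038 + 0.00575 + 0.00278 + 0.00337 + 0.0149 + 0.00499 = 0.03559.
E[min] = 1/Σλ = 1/0.03559 = 28.0978 days.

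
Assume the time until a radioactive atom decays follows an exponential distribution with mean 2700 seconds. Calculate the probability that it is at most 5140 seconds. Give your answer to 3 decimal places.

0.851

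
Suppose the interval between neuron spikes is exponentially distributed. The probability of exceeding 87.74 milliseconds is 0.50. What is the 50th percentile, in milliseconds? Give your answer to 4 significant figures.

87.74

e^(−λ·87.74) = 0.50 ⇒ λ = −ln(0.50)/87.74 = 0.00790001.
50th percentile: 1 − e^(−λt) = 0.5, t = −ln(0.5)/λ = 87.74 milliseconds.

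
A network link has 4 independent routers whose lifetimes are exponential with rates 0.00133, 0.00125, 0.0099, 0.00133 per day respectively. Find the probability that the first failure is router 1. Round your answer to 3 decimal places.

The time to first failure is exponential with rate Σλ = 0.00133 + 0.00125 + 0.0099 + 0.00133 = 0.01381.
P(router 1 first) = λ_1/Σλ = 0.00133/0.01381 ≈ 0.096.

0.096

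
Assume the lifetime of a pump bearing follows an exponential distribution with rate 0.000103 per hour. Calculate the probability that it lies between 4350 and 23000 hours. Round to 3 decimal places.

P(4350 < X < 23000) = e^(−λ·4350) − e^(−λ·23000) = 0.63887 − 0.09357 ≈ 0.545.

0.545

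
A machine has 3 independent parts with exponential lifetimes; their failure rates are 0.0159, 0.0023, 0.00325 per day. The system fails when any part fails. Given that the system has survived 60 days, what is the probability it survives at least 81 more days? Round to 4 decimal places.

Time to first failure ~ Exp(Σλ) with Σλ = 0.02145.
By memorylessness, P(T > 60+81 | T > 60) = P(T > 81) = e^(−0.02145·81) ≈ 0.1760.

0.1760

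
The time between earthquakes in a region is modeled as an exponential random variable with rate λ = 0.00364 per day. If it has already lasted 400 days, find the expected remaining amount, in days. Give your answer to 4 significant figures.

274.7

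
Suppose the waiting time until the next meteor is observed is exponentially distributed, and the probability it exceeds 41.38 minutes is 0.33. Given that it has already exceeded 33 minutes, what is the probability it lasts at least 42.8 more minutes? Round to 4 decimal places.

From e^(−λ·41.38) = 0.33, λ = −ln(0.33)/41.38 = 0.0267922.
Memoryless: P(X > 33+42.8 | X > 33) = P(X > 42.8) = e^(−0.0267922·42.8) ≈ 0.3177.

0.3177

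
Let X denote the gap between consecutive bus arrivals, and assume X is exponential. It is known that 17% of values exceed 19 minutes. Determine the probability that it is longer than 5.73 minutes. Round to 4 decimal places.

0.5860

e^(−λ·19) = 0.17 ⇒ λ = −ln(0.17)/19 = 0.0932609.
P(X > 5.73) = e^(−0.0932609·5.73) = e^(−0.53438) ≈ 0.5860.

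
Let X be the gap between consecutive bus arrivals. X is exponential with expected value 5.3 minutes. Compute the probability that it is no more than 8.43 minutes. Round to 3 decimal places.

The rate is λ = 1/5.3 = 0.188679 per minute.
P(X ≤ 8.43) = 1 − e^(−λ·8.43) = 1 − e^(−1.5906) ≈ 0.796.

0.796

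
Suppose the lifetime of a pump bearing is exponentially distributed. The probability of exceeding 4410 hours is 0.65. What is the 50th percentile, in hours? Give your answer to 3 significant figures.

e^(−λ·4410) = 0.65 ⇒ λ = −ln(0.65)/4410 = 0.0000976832.
50th percentile: 1 − e^(−λt) = 0.5, t = −ln(0.5)/λ = 7095.87 hours.

7100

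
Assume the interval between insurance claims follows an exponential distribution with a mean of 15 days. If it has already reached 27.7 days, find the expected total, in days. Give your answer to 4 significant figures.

The rate is λ = 1/15 = 0.0666667 per day.
By memorylessness, E[X | X > 27.7] = 27.7 + 1/λ = 27.7 + 15 = 42.7 days.

42.70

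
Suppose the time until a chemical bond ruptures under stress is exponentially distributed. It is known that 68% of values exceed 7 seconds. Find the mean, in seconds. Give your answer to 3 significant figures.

18.2

e^(−λ·7) = 0.68 ⇒ λ = −ln(0.68)/7 = 0.0550946.
Mean = 1/λ = 18.1506 seconds.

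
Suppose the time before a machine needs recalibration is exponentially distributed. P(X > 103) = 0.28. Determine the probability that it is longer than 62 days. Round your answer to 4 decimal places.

e^(−λ·103) = 0.28 ⇒ λ = −ln(0.28)/103 = 0.0123589.
P(X > 62) = e^(−0.0123589·62) = e^(−0.76625) ≈ 0.4648.

0.4648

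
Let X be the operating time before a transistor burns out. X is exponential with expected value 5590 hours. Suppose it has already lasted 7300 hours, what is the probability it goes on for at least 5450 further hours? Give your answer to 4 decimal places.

0.3772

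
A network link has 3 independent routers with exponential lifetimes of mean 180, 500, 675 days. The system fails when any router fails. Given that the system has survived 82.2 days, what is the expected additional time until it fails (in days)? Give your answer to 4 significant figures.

110.7

First-failure rate Σλ = 1/180 + 1/500 + 1/675 = 0.00903704.
By memorylessness the expected residual is 1/Σλ = 110.656 days, regardless of the 82.2 already elapsed.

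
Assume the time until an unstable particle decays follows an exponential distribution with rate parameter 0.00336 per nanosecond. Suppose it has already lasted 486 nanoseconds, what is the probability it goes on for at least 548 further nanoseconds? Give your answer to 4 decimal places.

By the memoryless property, P(X > 486+548 | X > 486) = P(X > 548).
P(X > 548) = e^(−1.8413) ≈ 0.1586.

0.1586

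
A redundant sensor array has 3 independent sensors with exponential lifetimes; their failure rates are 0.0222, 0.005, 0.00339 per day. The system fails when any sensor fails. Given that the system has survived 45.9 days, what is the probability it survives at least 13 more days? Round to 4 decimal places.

0.6719

Time to first failure ~ Exp(Σλ) with Σλ = 0.03059.
By memorylessness, P(T > 45.9+13 | T > 45.9) = P(T > 13) = e^(−0.03059·13) ≈ 0.6719.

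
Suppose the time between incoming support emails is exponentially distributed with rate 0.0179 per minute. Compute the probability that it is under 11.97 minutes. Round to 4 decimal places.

P(X ≤ 11.97) = 1 − e^(−λ·11.97) = 1 − e^(−0.21426) ≈ 0.1929.

0.1929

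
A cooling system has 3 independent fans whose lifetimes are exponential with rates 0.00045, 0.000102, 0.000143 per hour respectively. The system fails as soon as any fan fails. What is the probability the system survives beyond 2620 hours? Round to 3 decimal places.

The time to first failure is exponential with rate Σλ = 0.00045 + 0.000102 + 0.000143 = 0.000695.
P(min > 2620) = e^(−0.000695·2620) = e^(−1.8209) ≈ 0.162.

0.162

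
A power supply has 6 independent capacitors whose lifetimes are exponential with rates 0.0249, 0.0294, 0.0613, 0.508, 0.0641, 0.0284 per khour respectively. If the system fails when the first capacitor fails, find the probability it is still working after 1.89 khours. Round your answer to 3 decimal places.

The time to first failure is exponential with rate Σλ = 0.0249 + 0.0294 + 0.0613 + 0.508 + 0.0641 + 0.0284 = 0.7161.
P(min > 1.89) = e^(−0.7161·1.89) = e^(−1.3534) ≈ 0.258.

0.258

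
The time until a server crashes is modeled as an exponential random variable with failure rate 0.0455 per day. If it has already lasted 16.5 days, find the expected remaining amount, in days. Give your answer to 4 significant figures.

21.98

By memorylessness, the remaining amount past any threshold is again Exp(λ) with mean 1/λ = 21.978 days.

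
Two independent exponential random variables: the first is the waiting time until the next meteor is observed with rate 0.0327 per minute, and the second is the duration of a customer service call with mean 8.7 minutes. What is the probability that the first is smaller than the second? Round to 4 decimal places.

λ_1 = 0.0327, λ_2 = 1/8.7 = 0.114943.
For independent exponentials, P(the first < the second) = λ_1/(λ_1+λ_2) = 0.0327/0.147643 ≈ 0.2215.

0.2215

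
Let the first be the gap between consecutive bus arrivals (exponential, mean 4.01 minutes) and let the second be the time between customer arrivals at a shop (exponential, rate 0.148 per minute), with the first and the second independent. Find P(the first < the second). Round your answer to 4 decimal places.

0.6276

λ_1 = 1/4.01 = 0.249377, λ_2 = 0.148.
For independent exponentials, P(the first < the second) = λ_1/(λ_1+λ_2) = 0.249377/0.397377 ≈ 0.6276.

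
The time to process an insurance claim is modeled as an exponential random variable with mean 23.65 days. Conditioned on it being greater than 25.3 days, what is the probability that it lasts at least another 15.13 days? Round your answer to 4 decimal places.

The rate is λ = 1/23.65 = 0.0422833 per day.
By the memoryless property, P(X > 25.3+15.13 | X > 25.3) = P(X > 15.13).
P(X > 15.13) = e^(−0.63975) ≈ 0.5274.

0.5274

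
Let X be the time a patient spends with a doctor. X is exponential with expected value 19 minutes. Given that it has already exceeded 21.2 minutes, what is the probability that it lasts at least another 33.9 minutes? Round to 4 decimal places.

The rate is λ = 1/19 = 0.0526316 per minute.
The exponential is memoryless, so the remaining time is again Exp(λ): the condition X > 21.2 is irrelevant.
P(X > 33.9) = e^(−1.7842) ≈ 0.1679.

0.1679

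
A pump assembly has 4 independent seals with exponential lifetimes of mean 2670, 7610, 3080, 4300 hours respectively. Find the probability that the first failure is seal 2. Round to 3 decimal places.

Rates: λ_i = 1/mean_i → 0.000374532, 0.000131406, 0.000324675, 0.000232558; Σλ = 0.00106317.
P(seal 2 first) = λ_2/Σλ = 0.000131406/0.00106317 ≈ 0.124.

0.124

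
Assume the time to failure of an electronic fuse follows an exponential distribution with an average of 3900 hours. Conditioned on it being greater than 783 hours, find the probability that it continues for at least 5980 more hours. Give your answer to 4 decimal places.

0.2158

The rate is λ = 1/3900 = 0.00025641 per hour.
By the memoryless property, P(X > 783+5980 | X > 783) = P(X > 5980).
P(X > 5980) = e^(−1.5333) ≈ 0.2158.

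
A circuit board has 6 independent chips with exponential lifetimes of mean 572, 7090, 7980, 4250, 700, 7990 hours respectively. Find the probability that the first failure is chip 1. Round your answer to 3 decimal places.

Rates: λ_i = 1/mean_i → 0.00174825, 0.000141044, 0.000125313, 0.000235294, 0.00142857, 0.000125156; Σλ = 0.00380363.
P(chip 1 first) = λ_1/Σλ = 0.00174825/0.00380363 ≈ 0.460.

0.460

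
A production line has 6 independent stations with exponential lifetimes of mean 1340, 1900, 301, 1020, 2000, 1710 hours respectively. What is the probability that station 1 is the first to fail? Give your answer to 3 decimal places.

Rates: λ_i = 1/mean_i → 0.000746269, 0.000526316, 0.00332226, 0.000980392, 0.0005, 0.000584795; Σλ = 0.00666003.
P(station 1 first) = λ_1/Σλ = 0.000746269/0.00666003 ≈ 0.112.

0.112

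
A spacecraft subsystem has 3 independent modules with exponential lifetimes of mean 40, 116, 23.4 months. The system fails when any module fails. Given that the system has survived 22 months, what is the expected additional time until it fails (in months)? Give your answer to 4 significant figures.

First-failure rate Σλ = 1/40 + 1/116 + 1/23.4 = 0.0763557.
By memorylessness the expected residual is 1/Σλ = 13.0966 months, regardless of the 22 already elapsed.

13.10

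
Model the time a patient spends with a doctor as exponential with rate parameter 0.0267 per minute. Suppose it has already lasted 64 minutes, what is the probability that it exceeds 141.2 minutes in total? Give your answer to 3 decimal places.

P(X > s+t | X > s) = e^(−λ(s+t))/e^(−λs) = e^(−λt), independent of s = 64.
P(X > 77.2) = e^(−2.0612) ≈ 0.127.

0.127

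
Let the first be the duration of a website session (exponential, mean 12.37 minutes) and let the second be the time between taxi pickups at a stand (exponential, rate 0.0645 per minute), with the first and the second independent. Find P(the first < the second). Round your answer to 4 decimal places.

0.5562

λ_1 = 1/12.37 = 0.0808407, λ_2 = 0.0645.
For independent exponentials, P(the first < the second) = λ_1/(λ_1+λ_2) = 0.0808407/0.145341 ≈ 0.5562.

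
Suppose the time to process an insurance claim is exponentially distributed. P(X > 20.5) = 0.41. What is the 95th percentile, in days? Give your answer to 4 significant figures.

e^(−λ·20.5) = 0.41 ⇒ λ = −ln(0.41)/20.5 = 0.0434926.
95th percentile: 1 − e^(−λt) = 0.95, t = −ln(0.05)/λ = 68.8791 days.

68.88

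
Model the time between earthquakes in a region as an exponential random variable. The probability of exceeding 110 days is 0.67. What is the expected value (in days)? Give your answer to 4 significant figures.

e^(−λ·110) = 0.67 ⇒ λ = −ln(0.67)/110 = 0.00364071.
Mean = 1/λ = 274.672 days.

274.7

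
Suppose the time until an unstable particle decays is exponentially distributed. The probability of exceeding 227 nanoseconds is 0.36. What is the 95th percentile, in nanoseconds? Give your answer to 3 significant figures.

e^(−λ·227) = 0.36 ⇒ λ = −ln(0.36)/227 = 0.00450067.
95th percentile: 1 − e^(−λt) = 0.95, t = −ln(0.05)/λ = 665.62 nanoseconds.

666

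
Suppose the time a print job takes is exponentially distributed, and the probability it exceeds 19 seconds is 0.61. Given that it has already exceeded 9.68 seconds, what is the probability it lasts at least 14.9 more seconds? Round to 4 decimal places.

0.6787

From e^(−λ·19) = 0.61, λ = −ln(0.61)/19 = 0.0260156.
Memoryless: P(X > 9.68+14.9 | X > 9.68) = P(X > 14.9) = e^(−0.0260156·14.9) ≈ 0.6787.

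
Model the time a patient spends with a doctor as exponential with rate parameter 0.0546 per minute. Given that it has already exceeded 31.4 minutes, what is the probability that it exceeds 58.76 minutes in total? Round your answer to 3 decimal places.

The exponential is memoryless, so the remaining time is again Exp(λ): the condition X > 31.4 is irrelevant.
P(X > 27.36) = e^(−1.4939) ≈ 0.225.

0.225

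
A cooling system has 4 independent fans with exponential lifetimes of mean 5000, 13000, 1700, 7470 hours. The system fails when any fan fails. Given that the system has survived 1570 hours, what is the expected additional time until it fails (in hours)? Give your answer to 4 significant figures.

First-failure rate Σλ = 1/5000 + 1/13000 + 1/1700 + 1/7470 = 0.000999027.
By memorylessness the expected residual is 1/Σλ = 1000.97 hours, regardless of the 1570 already elapsed.

1001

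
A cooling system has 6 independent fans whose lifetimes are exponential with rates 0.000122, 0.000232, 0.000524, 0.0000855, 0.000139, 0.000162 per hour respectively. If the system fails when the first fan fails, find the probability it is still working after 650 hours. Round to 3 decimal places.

0.440

The time to first failure is exponential with rate Σλ = 0.000122 + 0.000232 + 0.000524 + 0.0000855 + 0.000139 + 0.000162 = 0.0012645.
P(min > 650) = e^(−0.0012645·650) = e^(−0.82193) ≈ 0.440.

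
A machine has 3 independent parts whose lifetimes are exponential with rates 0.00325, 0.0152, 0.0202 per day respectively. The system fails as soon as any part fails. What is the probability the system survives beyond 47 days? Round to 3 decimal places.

0.163

The time to first failure is exponential with rate Σλ = 0.00325 + 0.0152 + 0.0202 = 0.03865.
P(min > 47) = e^(−0.03865·47) = e^(−1.8165) ≈ 0.163.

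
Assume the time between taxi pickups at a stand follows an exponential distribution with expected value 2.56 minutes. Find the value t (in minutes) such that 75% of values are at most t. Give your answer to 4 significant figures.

3.549

The rate is λ = 1/2.56 = 0.390625 per minute.
Set 1 − e^(−λt) = 0.75, so t = −ln(0.25)/λ = 1.3863/0.390625 ≈ 3.54891 minutes.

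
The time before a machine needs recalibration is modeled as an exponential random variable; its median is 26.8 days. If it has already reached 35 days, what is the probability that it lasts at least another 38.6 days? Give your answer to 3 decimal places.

For an exponential, median = ln(2)/λ, so λ = ln 2 / 26.8 = 0.0258637 per day.
By the memoryless property, P(X > 35+38.6 | X > 35) = P(X > 38.6).
P(X > 38.6) = e^(−0.99834) ≈ 0.368.

0.368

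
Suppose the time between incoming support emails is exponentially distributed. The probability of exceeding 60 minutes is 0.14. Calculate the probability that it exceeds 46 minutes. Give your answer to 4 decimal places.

e^(−λ·60) = 0.14 ⇒ λ = −ln(0.14)/60 = 0.0327685.
P(X > 46) = e^(−0.0327685·46) = e^(−1.5074) ≈ 0.2215.

0.2215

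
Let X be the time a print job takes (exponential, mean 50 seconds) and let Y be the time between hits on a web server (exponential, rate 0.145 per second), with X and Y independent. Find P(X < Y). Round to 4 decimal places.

0.1212

λ_1 = 1/50 = 0.02, λ_2 = 0.145.
For independent exponentials, P(X < Y) = λ_1/(λ_1+λ_2) = 0.02/0.165 ≈ 0.1212.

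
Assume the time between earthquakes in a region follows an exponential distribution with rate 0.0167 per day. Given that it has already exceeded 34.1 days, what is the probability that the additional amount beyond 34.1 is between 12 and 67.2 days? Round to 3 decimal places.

0.493

Memoryless: the residual past 34.1 is again Exp(λ).
P(12 < residual < 67.2) = e^(−λ·12) − e^(−λ·67.2) = 0.81840 − 0.32555 ≈ 0.493.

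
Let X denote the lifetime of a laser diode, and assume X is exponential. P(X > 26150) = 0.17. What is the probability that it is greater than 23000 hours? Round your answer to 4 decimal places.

e^(−λ·26150) = 0.17 ⇒ λ = −ln(0.17)/26150 = 0.0000677613.
P(X > 23000) = e^(−0.0000677613·23000) = e^(−1.5585) ≈ 0.2104.

0.2104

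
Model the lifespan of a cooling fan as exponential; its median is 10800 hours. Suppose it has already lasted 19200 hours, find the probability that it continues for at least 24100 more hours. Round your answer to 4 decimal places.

0.2129

For an exponential, median = ln(2)/λ, so λ = ln 2 / 10800 = 0.0000641803 per hour.
P(X > s+t | X > s) = e^(−λ(s+t))/e^(−λs) = e^(−λt), independent of s = 19200.
P(X > 24100) = e^(−1.5467) ≈ 0.2129.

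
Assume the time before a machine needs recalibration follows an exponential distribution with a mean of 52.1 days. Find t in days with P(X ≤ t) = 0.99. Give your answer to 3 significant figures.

240

The rate is λ = 1/52.1 = 0.0191939 per day.
Set 1 − e^(−λt) = 0.99, so t = −ln(0.01)/λ = 4.6052/0.0191939 ≈ 239.929 days.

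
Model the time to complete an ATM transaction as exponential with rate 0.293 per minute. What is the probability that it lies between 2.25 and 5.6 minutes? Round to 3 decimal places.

P(2.25 < X < 5.6) = e^(−λ·2.25) − e^(−λ·5.6) = 0.51724 − 0.19382 ≈ 0.323.

0.323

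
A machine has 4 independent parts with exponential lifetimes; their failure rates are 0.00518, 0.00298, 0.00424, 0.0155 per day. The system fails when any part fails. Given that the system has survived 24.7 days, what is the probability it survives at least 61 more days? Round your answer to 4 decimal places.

Time to first failure ~ Exp(Σλ) with Σλ = 0.0279.
By memorylessness, P(T > 24.7+61 | T > 24.7) = P(T > 61) = e^(−0.0279·61) ≈ 0.1823.

0.1823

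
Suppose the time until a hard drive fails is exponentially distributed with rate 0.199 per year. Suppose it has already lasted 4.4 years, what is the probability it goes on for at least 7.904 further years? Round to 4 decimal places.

The exponential is memoryless, so the remaining time is again Exp(λ): the condition X > 4.4 is irrelevant.
P(X > 7.904) = e^(−1.5729) ≈ 0.2074.

0.2074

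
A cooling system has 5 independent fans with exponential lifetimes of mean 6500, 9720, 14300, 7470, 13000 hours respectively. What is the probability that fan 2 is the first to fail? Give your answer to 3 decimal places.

Rates: λ_i = 1/mean_i → 0.000153846, 0.000102881, 0.0000699301, 0.000133869, 0.0000769231; Σλ = 0.000537449.
P(fan 2 first) = λ_2/Σλ = 0.000102881/0.000537449 ≈ 0.191.

0.191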